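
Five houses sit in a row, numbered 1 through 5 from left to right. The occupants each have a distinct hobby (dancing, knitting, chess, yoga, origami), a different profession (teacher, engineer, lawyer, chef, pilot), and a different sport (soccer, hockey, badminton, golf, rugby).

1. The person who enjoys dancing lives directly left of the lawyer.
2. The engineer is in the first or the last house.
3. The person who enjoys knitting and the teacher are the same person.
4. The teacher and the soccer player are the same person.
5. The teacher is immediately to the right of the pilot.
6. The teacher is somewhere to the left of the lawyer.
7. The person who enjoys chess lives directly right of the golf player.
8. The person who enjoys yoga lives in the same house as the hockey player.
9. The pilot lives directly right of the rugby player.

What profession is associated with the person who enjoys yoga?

pilot

The person who enjoys dancing is narrowed to house 3 or 4; consider each.
Placing it in house 3 leads to a contradiction, so it's in house 4.
The lawyer is in house 5 (clue 1).
The only hobby still possible for house 3 is knitting.
The teacher is in house 3 (clue 3).
From clue 4, the soccer player must be in house 3.
The pilot is in house 2 (clue 5).
Clue 9: the rugby player is in house 1.
That leaves engineer as the profession for house 1.
That leaves chef as the profession for house 4.
Clue 7 places the person who enjoys chess in house 5.
The only hobby still possible for house 1 is origami.
So house 2 gets yoga for hobby.
So house 4 gets golf for sport.
From clue 8, the hockey player must be in house 2.
The only sport still possible for house 5 is badminton.
So: house 1 = origami/engineer/rugby, house 2 = yoga/pilot/hockey, house 3 = knitting/teacher/soccer, house 4 = dancing/chef/golf, house 5 = chess/lawyer/badminton.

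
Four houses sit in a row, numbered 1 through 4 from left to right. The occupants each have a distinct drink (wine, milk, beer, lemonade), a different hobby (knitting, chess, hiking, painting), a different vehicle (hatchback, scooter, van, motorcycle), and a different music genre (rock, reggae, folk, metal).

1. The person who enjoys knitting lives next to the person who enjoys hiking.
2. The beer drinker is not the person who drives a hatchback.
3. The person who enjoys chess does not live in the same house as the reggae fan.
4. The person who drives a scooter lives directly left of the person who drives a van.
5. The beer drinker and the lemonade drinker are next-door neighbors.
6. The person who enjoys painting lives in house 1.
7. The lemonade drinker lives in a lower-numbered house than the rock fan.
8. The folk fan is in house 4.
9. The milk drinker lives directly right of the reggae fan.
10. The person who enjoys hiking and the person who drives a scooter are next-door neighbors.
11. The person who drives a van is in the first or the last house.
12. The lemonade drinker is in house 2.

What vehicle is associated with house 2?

hatchback

Clue 6: the person who enjoys painting is in house 1.
Clue 8: the folk fan is in house 4.
Clue 11: the person who drives a van is in house 4.
By clue 12, the lemonade drinker is in house 2.
The person who drives a scooter is in house 3 (clue 4).
The rock fan is in house 3 (clue 7).
The only music genre still possible for house 1 is metal.
House 2 music genre: only reggae fits.
The person who enjoys knitting is in house 3 (clue 1).
By clue 9, the milk drinker is in house 3.
House 1's drink must be beer (nothing else left).
That leaves wine as the drink for house 4.
The only hobby still possible for house 2 is hiking.
House 4's hobby must be chess (nothing else left).
Clue 2 places the person who drives a hatchback in house 2.
House 1's vehicle must be motorcycle (nothing else left).
So: house 1 = beer/painting/motorcycle/metal, house 2 = lemonade/hiking/hatchback/reggae, house 3 = milk/knitting/scooter/rock, house 4 = wine/chess/van/folk.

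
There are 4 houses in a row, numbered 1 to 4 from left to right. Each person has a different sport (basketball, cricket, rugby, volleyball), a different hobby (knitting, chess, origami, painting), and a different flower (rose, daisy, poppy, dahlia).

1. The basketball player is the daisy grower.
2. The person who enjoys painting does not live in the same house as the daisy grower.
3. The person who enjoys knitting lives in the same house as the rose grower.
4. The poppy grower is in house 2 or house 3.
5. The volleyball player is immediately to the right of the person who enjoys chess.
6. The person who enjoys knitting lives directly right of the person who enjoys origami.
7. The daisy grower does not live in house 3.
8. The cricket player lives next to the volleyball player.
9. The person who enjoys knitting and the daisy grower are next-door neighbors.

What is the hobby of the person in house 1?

origami

House 4's hobby must be painting (nothing else left).
House 4's flower must be dahlia (nothing else left).
House 1's flower must be daisy (nothing else left).
By clue 1, the basketball player is in house 1.
The person who enjoys knitting is in house 2 (clue 9).
The only hobby still possible for house 1 is origami.
That leaves chess as the hobby for house 3.
Clue 3 places the rose grower in house 2.
Clue 5 places the volleyball player in house 4.
By clue 8, the cricket player is in house 3.
That leaves rugby as the sport for house 2.
The only flower still possible for house 3 is poppy.
So: house 1 = basketball/origami/daisy, house 2 = rugby/knitting/rose, house 3 = cricket/chess/poppy, house 4 = volleyball/painting/dahlia.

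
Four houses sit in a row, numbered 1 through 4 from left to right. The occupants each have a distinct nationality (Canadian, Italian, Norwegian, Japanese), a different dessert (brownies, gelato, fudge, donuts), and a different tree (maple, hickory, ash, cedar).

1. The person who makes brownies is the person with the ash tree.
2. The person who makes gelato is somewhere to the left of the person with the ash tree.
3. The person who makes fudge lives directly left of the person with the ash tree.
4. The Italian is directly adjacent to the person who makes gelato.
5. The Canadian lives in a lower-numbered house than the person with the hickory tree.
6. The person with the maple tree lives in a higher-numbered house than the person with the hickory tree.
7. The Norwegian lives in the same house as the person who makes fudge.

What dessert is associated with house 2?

donuts

The only tree still possible for house 1 is cedar.
The Canadian is narrowed to house 1 or 2; consider each.
Placing it in house 2 leads to a contradiction, so it's in house 1.
So house 2 gets hickory for tree.
The Norwegian is narrowed to house 2 or 3; consider each.
Placing it in house 2 leads to a contradiction, so it's in house 3.
Clue 7 places the person who makes fudge in house 3.
The person with the ash tree is in house 4 (clue 1).
From clue 4, the Italian must be in house 2.
The person who makes gelato is in house 1 (clue 4).
House 4 nationality: only Japanese fits.
That leaves donuts as the dessert for house 2.
That leaves brownies as the dessert for house 4.
So house 3 gets maple for tree.
So: house 1 = Canadian/gelato/cedar, house 2 = Italian/donuts/hickory, house 3 = Norwegian/fudge/maple, house 4 = Japanese/brownies/ash.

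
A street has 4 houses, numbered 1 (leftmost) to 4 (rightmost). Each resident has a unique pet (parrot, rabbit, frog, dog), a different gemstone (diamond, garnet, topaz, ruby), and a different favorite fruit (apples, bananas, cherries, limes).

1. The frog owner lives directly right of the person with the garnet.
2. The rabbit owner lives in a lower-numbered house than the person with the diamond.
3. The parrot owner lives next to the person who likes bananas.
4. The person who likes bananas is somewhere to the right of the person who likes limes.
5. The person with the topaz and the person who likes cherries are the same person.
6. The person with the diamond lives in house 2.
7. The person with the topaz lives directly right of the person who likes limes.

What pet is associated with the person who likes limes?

frog

Clue 6: the person with the diamond is in house 2.
Clue 2 places the rabbit owner in house 1.
So house 1 gets apples for favorite fruit.
House 2's favorite fruit must be limes (nothing else left).
Clue 7 places the person with the topaz in house 3.
That leaves ruby as the gemstone for house 4.
From clue 1, the frog owner must be in house 2.
Clue 5 places the person who likes cherries in house 3.
House 1's gemstone must be garnet (nothing else left).
House 4 favorite fruit: only bananas fits.
Clue 3: the parrot owner is in house 3.
House 4 pet: only dog fits.
So: house 1 = rabbit/garnet/apples, house 2 = frog/diamond/limes, house 3 = parrot/topaz/cherries, house 4 = dog/ruby/bananas.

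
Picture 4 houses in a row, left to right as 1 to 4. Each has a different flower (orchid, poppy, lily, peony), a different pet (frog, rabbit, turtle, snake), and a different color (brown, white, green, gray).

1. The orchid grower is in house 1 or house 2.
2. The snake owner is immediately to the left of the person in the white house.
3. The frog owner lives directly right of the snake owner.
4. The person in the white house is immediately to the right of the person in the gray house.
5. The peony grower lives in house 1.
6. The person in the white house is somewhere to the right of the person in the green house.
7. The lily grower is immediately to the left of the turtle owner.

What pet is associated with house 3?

The peony grower is in house 1 (clue 5).
House 4 flower: only poppy fits.
That leaves orchid as the flower for house 2.
So house 3 gets lily for flower.
The turtle owner is in house 4 (clue 7).
House 4's color must be brown (nothing else left).
That leaves white as the color for house 3.
Clue 2 places the snake owner in house 2.
Clue 3: the frog owner is in house 3.
The person in the gray house is in house 2 (clue 4).
House 1's pet must be rabbit (nothing else left).
That leaves green as the color for house 1.
So: house 1 = peony/rabbit/green, house 2 = orchid/snake/gray, house 3 = lily/frog/white, house 4 = poppy/turtle/brown.

frog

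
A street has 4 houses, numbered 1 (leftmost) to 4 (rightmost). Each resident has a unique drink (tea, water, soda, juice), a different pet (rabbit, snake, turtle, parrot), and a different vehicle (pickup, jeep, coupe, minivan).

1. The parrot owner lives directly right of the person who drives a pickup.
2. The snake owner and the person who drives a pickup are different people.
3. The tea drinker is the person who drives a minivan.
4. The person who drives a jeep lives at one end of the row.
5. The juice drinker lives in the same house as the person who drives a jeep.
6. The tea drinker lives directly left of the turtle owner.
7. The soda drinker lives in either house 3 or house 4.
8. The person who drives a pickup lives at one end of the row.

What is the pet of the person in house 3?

The person who drives a pickup is in house 1 (clue 8).
So house 4 gets jeep for vehicle.
The parrot owner is in house 2 (clue 1).
By clue 5, the juice drinker is in house 4.
The only drink still possible for house 1 is water.
The only drink still possible for house 2 is tea.
House 3 drink: only soda fits.
House 1's pet must be rabbit (nothing else left).
From clue 3, the person who drives a minivan must be in house 2.
Clue 6 places the turtle owner in house 3.
So house 4 gets snake for pet.
House 3 vehicle: only coupe fits.
So: house 1 = water/rabbit/pickup, house 2 = tea/parrot/minivan, house 3 = soda/turtle/coupe, house 4 = juice/snake/jeep.

turtle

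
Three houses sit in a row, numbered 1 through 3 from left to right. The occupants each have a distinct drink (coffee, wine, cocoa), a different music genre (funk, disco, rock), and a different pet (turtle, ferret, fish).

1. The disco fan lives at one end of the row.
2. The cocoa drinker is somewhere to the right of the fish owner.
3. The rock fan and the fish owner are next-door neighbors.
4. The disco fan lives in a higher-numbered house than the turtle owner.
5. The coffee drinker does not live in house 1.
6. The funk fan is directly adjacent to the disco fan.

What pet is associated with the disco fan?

Clue 4 places the disco fan in house 3.
Clue 6 places the funk fan in house 2.
The only drink still possible for house 1 is wine.
House 1 music genre: only rock fits.
That leaves ferret as the pet for house 3.
By clue 3, the fish owner is in house 2.
That leaves turtle as the pet for house 1.
Clue 2 places the cocoa drinker in house 3.
That leaves coffee as the drink for house 2.
So: house 1 = wine/rock/turtle, house 2 = coffee/funk/fish, house 3 = cocoa/disco/ferret.

ferret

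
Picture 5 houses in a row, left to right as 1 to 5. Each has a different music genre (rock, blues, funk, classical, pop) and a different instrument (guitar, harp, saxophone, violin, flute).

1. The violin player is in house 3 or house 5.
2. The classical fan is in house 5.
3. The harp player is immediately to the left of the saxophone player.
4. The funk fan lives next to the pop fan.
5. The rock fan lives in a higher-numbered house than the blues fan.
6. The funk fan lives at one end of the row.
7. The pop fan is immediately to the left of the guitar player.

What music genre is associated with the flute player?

From clue 2, the classical fan must be in house 5.
From clue 4, the pop fan must be in house 2.
From clue 7, the guitar player must be in house 3.
So house 1 gets funk for music genre.
House 4's music genre must be rock (nothing else left).
The only instrument still possible for house 5 is violin.
Clue 3 places the harp player in house 1.
The saxophone player is in house 2 (clue 3).
So house 3 gets blues for music genre.
That leaves flute as the instrument for house 4.
So: house 1 = funk/harp, house 2 = pop/saxophone, house 3 = blues/guitar, house 4 = rock/flute, house 5 = classical/violin.

rock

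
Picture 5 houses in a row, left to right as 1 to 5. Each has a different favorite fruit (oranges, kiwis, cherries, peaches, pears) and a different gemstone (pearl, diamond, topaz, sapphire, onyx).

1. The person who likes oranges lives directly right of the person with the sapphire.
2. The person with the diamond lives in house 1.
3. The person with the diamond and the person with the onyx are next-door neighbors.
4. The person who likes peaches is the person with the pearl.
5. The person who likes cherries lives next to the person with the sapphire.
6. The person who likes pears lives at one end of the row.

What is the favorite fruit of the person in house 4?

Clue 2 places the person with the diamond in house 1.
The person with the onyx is in house 2 (clue 3).
The person who likes oranges is narrowed to house 4 or 5; consider each.
Placing it in house 5 leads to a contradiction, so it's in house 4.
Clue 1: the person with the sapphire is in house 3.
That leaves cherries as the favorite fruit for house 2.
By clue 4, the person who likes peaches is in house 5.
From clue 4, the person with the pearl must be in house 5.
House 1 favorite fruit: only pears fits.
So house 3 gets kiwis for favorite fruit.
The only gemstone still possible for house 4 is topaz.
So: house 1 = pears/diamond, house 2 = cherries/onyx, house 3 = kiwis/sapphire, house 4 = oranges/topaz, house 5 = peaches/pearl.

oranges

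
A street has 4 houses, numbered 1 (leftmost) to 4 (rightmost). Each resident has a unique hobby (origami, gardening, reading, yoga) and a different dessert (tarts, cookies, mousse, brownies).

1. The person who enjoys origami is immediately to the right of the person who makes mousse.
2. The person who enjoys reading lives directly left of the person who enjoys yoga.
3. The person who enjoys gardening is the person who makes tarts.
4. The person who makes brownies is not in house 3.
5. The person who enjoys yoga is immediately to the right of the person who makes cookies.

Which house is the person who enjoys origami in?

The person who enjoys origami is narrowed to house 2 or 3 or 4; consider each.
Placing it in house 2 and house 3 leads to a contradiction, so it's in house 4.
From clue 1, the person who makes mousse must be in house 3.
House 3 hobby: only yoga fits.
House 4 dessert: only brownies fits.
From clue 2, the person who enjoys reading must be in house 2.
The person who makes cookies is in house 2 (clue 5).
The only hobby still possible for house 1 is gardening.
So house 1 gets tarts for dessert.
So: house 1 = gardening/tarts, house 2 = reading/cookies, house 3 = yoga/mousse, house 4 = origami/brownies.

4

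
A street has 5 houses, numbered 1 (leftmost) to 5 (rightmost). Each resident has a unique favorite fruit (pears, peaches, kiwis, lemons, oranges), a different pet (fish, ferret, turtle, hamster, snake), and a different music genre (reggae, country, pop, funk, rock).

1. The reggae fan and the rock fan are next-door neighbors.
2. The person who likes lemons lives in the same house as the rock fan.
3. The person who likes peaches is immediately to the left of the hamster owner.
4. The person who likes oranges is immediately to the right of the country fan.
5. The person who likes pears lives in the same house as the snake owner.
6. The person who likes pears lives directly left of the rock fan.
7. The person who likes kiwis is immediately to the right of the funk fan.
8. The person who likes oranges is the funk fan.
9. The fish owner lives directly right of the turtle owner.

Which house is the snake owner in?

1

The person who likes kiwis is narrowed to house 3 or 4 or 5; consider each.
Placing it in house 3 and house 4 leads to a contradiction, so it's in house 5.
Clue 7: the funk fan is in house 4.
Clue 8: the person who likes oranges is in house 4.
By clue 4, the country fan is in house 3.
That leaves rock as the music genre for house 2.
So house 5 gets pop for music genre.
Clue 2: the person who likes lemons is in house 2.
Clue 6: the person who likes pears is in house 1.
House 3's favorite fruit must be peaches (nothing else left).
That leaves reggae as the music genre for house 1.
By clue 3, the hamster owner is in house 4.
From clue 5, the snake owner must be in house 1.
From clue 9, the fish owner must be in house 3.
From clue 9, the turtle owner must be in house 2.
So house 5 gets ferret for pet.
So: house 1 = pears/snake/reggae, house 2 = lemons/turtle/rock, house 3 = peaches/fish/country, house 4 = oranges/hamster/funk, house 5 = kiwis/ferret/pop.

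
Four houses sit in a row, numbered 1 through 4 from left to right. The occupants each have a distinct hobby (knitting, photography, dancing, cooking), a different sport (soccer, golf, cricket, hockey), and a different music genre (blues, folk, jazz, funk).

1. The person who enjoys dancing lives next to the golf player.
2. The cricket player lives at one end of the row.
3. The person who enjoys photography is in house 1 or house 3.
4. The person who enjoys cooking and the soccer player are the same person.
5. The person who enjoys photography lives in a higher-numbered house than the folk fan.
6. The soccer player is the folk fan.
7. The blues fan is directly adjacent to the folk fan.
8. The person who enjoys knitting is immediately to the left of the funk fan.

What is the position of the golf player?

The person who enjoys photography is in house 3 (clue 5).
That leaves dancing as the hobby for house 4.
So house 4 gets jazz for music genre.
Clue 1 places the golf player in house 3.
The person who enjoys cooking is narrowed to house 1 or 2; consider each.
Placing it in house 2 leads to a contradiction, so it's in house 1.
The soccer player is in house 1 (clue 4).
Clue 6 places the folk fan in house 1.
From clue 7, the blues fan must be in house 2.
So house 2 gets knitting for hobby.
The only sport still possible for house 2 is hockey.
So house 4 gets cricket for sport.
House 3's music genre must be funk (nothing else left).
So: house 1 = cooking/soccer/folk, house 2 = knitting/hockey/blues, house 3 = photography/golf/funk, house 4 = dancing/cricket/jazz.

3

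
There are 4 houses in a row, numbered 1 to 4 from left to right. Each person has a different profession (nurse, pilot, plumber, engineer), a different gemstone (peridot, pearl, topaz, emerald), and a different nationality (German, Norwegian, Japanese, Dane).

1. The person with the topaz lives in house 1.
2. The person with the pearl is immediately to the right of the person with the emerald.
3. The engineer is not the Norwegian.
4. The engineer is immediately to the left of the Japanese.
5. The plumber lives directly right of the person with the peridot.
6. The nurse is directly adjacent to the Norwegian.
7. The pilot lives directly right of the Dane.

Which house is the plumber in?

The person with the topaz is in house 1 (clue 1).
That leaves pearl as the gemstone for house 4.
By clue 2, the person with the emerald is in house 3.
That leaves peridot as the gemstone for house 2.
By clue 5, the plumber is in house 3.
House 4 nationality: only German fits.
The engineer is narrowed to house 1 or 2; consider each.
Placing it in house 2 leads to a contradiction, so it's in house 1.
From clue 4, the Japanese must be in house 2.
That leaves Dane as the nationality for house 1.
House 3's nationality must be Norwegian (nothing else left).
Clue 7: the pilot is in house 2.
House 4's profession must be nurse (nothing else left).
So: house 1 = engineer/topaz/Dane, house 2 = pilot/peridot/Japanese, house 3 = plumber/emerald/Norwegian, house 4 = nurse/pearl/German.

3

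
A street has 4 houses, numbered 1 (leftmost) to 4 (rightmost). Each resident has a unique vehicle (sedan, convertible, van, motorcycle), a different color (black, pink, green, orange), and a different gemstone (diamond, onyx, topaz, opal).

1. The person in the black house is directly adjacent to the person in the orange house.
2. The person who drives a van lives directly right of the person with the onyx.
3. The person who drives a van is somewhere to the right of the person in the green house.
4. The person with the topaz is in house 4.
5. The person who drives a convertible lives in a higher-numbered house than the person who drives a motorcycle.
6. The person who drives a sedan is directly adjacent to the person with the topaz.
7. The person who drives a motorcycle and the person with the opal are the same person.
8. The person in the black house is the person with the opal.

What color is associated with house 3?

green

By clue 4, the person with the topaz is in house 4.
By clue 6, the person who drives a sedan is in house 3.
House 1 vehicle: only motorcycle fits.
Clue 7 places the person with the opal in house 1.
Clue 8: the person in the black house is in house 1.
House 2 gemstone: only diamond fits.
That leaves onyx as the gemstone for house 3.
Clue 1 places the person in the orange house in house 2.
Clue 2 places the person who drives a van in house 4.
So house 2 gets convertible for vehicle.
So house 4 gets pink for color.
House 3's color must be green (nothing else left).
So: house 1 = motorcycle/black/opal, house 2 = convertible/orange/diamond, house 3 = sedan/green/onyx, house 4 = van/pink/topaz.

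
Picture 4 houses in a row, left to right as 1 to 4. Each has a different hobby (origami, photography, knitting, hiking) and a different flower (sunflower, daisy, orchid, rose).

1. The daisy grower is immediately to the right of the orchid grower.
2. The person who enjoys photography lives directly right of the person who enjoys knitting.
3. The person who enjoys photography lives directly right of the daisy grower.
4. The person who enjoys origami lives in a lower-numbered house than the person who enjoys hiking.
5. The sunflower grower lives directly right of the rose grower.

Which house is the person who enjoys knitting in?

2

That leaves sunflower as the flower for house 4.
Clue 5: the rose grower is in house 3.
So house 1 gets origami for hobby.
That leaves orchid as the flower for house 1.
That leaves daisy as the flower for house 2.
Clue 3 places the person who enjoys photography in house 3.
That leaves knitting as the hobby for house 2.
That leaves hiking as the hobby for house 4.
So: house 1 = origami/orchid, house 2 = knitting/daisy, house 3 = photography/rose, house 4 = hiking/sunflower.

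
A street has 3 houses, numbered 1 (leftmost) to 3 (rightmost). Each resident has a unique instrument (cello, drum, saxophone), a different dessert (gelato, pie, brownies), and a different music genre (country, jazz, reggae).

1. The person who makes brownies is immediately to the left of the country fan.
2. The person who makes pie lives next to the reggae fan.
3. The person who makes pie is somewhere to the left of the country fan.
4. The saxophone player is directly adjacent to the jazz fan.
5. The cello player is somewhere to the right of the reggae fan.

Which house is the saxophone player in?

House 3 dessert: only gelato fits.
The cello player is narrowed to house 2 or 3; consider each.
Placing it in house 2 leads to a contradiction, so it's in house 3.
The drum player is narrowed to house 1 or 2; consider each.
Placing it in house 2 leads to a contradiction, so it's in house 1.
The only instrument still possible for house 2 is saxophone.
The person who makes brownies is narrowed to house 1 or 2; consider each.
Placing it in house 1 leads to a contradiction, so it's in house 2.
The country fan is in house 3 (clue 1).
The only dessert still possible for house 1 is pie.
So house 1 gets jazz for music genre.
So house 2 gets reggae for music genre.
So: house 1 = drum/pie/jazz, house 2 = saxophone/brownies/reggae, house 3 = cello/gelato/country.

2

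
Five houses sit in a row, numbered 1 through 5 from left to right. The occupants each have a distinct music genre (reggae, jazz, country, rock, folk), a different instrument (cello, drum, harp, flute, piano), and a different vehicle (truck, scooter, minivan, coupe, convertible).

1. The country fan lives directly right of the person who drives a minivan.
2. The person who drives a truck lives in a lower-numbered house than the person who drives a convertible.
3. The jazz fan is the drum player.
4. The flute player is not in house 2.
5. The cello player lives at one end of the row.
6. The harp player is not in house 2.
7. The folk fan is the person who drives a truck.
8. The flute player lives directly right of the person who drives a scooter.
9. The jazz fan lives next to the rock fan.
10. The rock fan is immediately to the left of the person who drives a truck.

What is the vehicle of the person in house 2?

The cello player is narrowed to house 1 or 5; consider each.
Placing it in house 1 leads to a contradiction, so it's in house 5.
The flute player is narrowed to house 3 or 4; consider each.
Placing it in house 4 leads to a contradiction, so it's in house 3.
The person who drives a scooter is in house 2 (clue 8).
The folk fan is narrowed to house 3 or 4; consider each.
Placing it in house 4 leads to a contradiction, so it's in house 3.
By clue 7, the person who drives a truck is in house 3.
The rock fan is in house 2 (clue 10).
The country fan is in house 5 (clue 1).
Clue 1: the person who drives a minivan is in house 4.
Clue 9: the jazz fan is in house 1.
The only music genre still possible for house 4 is reggae.
That leaves piano as the instrument for house 2.
That leaves coupe as the vehicle for house 1.
The only vehicle still possible for house 5 is convertible.
Clue 3 places the drum player in house 1.
That leaves harp as the instrument for house 4.
So: house 1 = jazz/drum/coupe, house 2 = rock/piano/scooter, house 3 = folk/flute/truck, house 4 = reggae/harp/minivan, house 5 = country/cello/convertible.

scooter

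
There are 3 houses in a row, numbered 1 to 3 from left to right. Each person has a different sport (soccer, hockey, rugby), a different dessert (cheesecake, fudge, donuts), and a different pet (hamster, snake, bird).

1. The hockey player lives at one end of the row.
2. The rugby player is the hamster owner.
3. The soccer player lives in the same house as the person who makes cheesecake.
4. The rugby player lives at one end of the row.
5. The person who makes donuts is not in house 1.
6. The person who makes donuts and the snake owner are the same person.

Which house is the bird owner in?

House 2 sport: only soccer fits.
By clue 3, the person who makes cheesecake is in house 2.
House 1's dessert must be fudge (nothing else left).
House 3's dessert must be donuts (nothing else left).
From clue 6, the snake owner must be in house 3.
House 2's pet must be bird (nothing else left).
Clue 2 places the rugby player in house 1.
The only sport still possible for house 3 is hockey.
House 1 pet: only hamster fits.
So: house 1 = rugby/fudge/hamster, house 2 = soccer/cheesecake/bird, house 3 = hockey/donuts/snake.

2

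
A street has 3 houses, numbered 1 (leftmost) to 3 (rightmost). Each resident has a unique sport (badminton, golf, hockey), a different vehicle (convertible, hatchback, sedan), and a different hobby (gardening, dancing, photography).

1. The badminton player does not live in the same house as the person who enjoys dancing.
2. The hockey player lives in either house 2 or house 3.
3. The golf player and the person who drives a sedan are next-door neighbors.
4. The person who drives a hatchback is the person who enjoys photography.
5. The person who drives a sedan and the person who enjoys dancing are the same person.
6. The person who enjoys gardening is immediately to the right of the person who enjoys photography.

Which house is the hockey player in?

The hockey player is narrowed to house 2 or 3; consider each.
Placing it in house 2 leads to a contradiction, so it's in house 3.
The badminton player is narrowed to house 1 or 2; consider each.
Placing it in house 2 leads to a contradiction, so it's in house 1.
House 2's sport must be golf (nothing else left).
So house 1 gets photography for hobby.
Clue 3: the person who drives a sedan is in house 3.
Clue 4 places the person who drives a hatchback in house 1.
Clue 5: the person who enjoys dancing is in house 3.
Clue 6: the person who enjoys gardening is in house 2.
So house 2 gets convertible for vehicle.
So: house 1 = badminton/hatchback/photography, house 2 = golf/convertible/gardening, house 3 = hockey/sedan/dancing.

3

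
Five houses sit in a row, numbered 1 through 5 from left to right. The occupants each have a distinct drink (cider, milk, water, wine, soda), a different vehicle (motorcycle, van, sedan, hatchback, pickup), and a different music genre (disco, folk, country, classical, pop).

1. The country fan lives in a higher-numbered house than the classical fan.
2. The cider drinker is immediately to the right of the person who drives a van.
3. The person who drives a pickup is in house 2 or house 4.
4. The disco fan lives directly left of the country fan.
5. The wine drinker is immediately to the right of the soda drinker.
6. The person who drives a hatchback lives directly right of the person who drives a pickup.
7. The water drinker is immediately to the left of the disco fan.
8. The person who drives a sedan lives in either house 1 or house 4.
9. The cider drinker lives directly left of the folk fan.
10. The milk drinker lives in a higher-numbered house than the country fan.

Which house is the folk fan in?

The milk drinker is narrowed to house 4 or 5; consider each.
Placing it in house 4 leads to a contradiction, so it's in house 5.
The water drinker is narrowed to house 1 or 2; consider each.
Placing it in house 2 leads to a contradiction, so it's in house 1.
Clue 7 places the disco fan in house 2.
Clue 4 places the country fan in house 3.
That leaves classical as the music genre for house 1.
House 2's drink must be soda (nothing else left).
Clue 5 places the wine drinker in house 3.
House 4 drink: only cider fits.
The person who drives a van is in house 3 (clue 2).
Clue 9: the folk fan is in house 5.
That leaves hatchback as the vehicle for house 5.
So house 4 gets pop for music genre.
By clue 6, the person who drives a pickup is in house 4.
So house 2 gets motorcycle for vehicle.
That leaves sedan as the vehicle for house 1.
So: house 1 = water/sedan/classical, house 2 = soda/motorcycle/disco, house 3 = wine/van/country, house 4 = cider/pickup/pop, house 5 = milk/hatchback/folk.

5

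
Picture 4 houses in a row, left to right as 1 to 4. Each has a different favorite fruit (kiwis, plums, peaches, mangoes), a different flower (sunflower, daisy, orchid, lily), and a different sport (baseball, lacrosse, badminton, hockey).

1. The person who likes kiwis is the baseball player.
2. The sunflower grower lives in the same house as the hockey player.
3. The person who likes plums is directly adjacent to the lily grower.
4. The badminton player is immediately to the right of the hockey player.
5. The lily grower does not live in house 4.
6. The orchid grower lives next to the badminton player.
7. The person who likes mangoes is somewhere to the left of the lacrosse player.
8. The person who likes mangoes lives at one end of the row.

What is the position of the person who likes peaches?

2

From clue 8, the person who likes mangoes must be in house 1.
House 1's sport must be hockey (nothing else left).
Clue 2 places the sunflower grower in house 1.
From clue 4, the badminton player must be in house 2.
The only flower still possible for house 2 is lily.
House 3 flower: only orchid fits.
That leaves daisy as the flower for house 4.
The person who likes plums is in house 3 (clue 3).
The only favorite fruit still possible for house 2 is peaches.
House 4's favorite fruit must be kiwis (nothing else left).
From clue 1, the baseball player must be in house 4.
So house 3 gets lacrosse for sport.
So: house 1 = mangoes/sunflower/hockey, house 2 = peaches/lily/badminton, house 3 = plums/orchid/lacrosse, house 4 = kiwis/daisy/baseball.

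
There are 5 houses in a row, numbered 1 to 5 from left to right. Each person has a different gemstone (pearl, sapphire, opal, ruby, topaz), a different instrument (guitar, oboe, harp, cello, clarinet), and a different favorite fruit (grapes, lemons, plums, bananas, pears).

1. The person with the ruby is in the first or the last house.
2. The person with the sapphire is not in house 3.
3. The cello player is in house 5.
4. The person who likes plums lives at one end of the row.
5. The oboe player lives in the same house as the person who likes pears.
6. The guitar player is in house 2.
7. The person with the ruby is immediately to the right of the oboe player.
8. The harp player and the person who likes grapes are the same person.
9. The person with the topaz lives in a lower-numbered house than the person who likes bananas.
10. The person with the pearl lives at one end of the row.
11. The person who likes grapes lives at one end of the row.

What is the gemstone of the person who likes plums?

The cello player is in house 5 (clue 3).
Clue 6: the guitar player is in house 2.
By clue 7, the person with the ruby is in house 5.
From clue 7, the oboe player must be in house 4.
From clue 5, the person who likes pears must be in house 4.
Clue 8: the harp player is in house 1.
Clue 8 places the person who likes grapes in house 1.
The only gemstone still possible for house 1 is pearl.
House 3 instrument: only clarinet fits.
So house 5 gets plums for favorite fruit.
The person with the topaz is in house 2 (clue 9).
From clue 9, the person who likes bananas must be in house 3.
House 3 gemstone: only opal fits.
House 4's gemstone must be sapphire (nothing else left).
House 2's favorite fruit must be lemons (nothing else left).
So: house 1 = pearl/harp/grapes, house 2 = topaz/guitar/lemons, house 3 = opal/clarinet/bananas, house 4 = sapphire/oboe/pears, house 5 = ruby/cello/plums.

ruby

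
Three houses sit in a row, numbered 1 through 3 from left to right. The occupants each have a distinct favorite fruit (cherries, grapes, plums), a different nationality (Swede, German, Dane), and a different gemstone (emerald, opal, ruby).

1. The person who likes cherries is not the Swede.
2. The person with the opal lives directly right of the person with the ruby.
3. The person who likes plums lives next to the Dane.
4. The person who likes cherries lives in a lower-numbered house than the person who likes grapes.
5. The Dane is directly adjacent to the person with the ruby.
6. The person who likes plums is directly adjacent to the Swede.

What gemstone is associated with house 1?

emerald

The person who likes cherries is narrowed to house 1 or 2; consider each.
Placing it in house 2 leads to a contradiction, so it's in house 1.
The person who likes grapes is narrowed to house 2 or 3; consider each.
Placing it in house 2 leads to a contradiction, so it's in house 3.
House 2's favorite fruit must be plums (nothing else left).
Clue 5: the person with the ruby is in house 2.
Clue 6: the Swede is in house 3.
House 1 nationality: only Dane fits.
The only nationality still possible for house 2 is German.
The only gemstone still possible for house 1 is emerald.
House 3's gemstone must be opal (nothing else left).
So: house 1 = cherries/Dane/emerald, house 2 = plums/German/ruby, house 3 = grapes/Swede/opal.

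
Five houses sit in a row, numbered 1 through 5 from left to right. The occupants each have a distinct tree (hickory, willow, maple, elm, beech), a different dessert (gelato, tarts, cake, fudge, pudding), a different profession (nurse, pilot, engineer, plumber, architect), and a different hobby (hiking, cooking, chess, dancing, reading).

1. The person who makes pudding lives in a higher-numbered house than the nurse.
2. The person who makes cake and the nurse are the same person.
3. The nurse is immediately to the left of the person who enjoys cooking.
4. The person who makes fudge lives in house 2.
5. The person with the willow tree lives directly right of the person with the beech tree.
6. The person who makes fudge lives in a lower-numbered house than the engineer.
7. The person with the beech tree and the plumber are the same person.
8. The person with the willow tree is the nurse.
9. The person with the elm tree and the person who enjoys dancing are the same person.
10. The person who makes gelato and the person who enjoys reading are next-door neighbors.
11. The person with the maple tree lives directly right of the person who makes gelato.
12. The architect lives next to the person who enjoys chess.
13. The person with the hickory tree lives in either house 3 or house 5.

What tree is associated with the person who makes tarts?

From clue 4, the person who makes fudge must be in house 2.
House 1's tree must be elm (nothing else left).
By clue 9, the person who enjoys dancing is in house 1.
The person with the beech tree is narrowed to house 2 or 3; consider each.
Placing it in house 2 leads to a contradiction, so it's in house 3.
The person with the willow tree is in house 4 (clue 5).
Clue 7: the plumber is in house 3.
From clue 8, the nurse must be in house 4.
House 2's tree must be maple (nothing else left).
So house 5 gets hickory for tree.
From clue 1, the person who makes pudding must be in house 5.
Clue 2: the person who makes cake is in house 4.
Clue 3 places the person who enjoys cooking in house 5.
From clue 11, the person who makes gelato must be in house 1.
House 3 dessert: only tarts fits.
The only profession still possible for house 5 is engineer.
The person who enjoys reading is in house 2 (clue 10).
The only hobby still possible for house 4 is hiking.
Clue 12: the architect is in house 2.
So house 1 gets pilot for profession.
House 3 hobby: only chess fits.
So: house 1 = elm/gelato/pilot/dancing, house 2 = maple/fudge/architect/reading, house 3 = beech/tarts/plumber/chess, house 4 = willow/cake/nurse/hiking, house 5 = hickory/pudding/engineer/cooking.

beech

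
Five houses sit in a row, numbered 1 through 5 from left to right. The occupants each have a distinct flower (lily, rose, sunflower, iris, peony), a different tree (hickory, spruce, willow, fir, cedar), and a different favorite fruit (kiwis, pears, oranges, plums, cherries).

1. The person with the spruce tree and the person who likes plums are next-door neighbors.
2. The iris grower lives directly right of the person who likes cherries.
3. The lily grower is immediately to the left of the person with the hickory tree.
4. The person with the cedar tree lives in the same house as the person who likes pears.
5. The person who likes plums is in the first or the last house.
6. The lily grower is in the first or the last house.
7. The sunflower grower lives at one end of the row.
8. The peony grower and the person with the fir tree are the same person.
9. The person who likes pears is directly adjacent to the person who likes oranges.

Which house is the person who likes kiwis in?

4

By clue 6, the lily grower is in house 1.
House 5's flower must be sunflower (nothing else left).
Clue 3 places the person with the hickory tree in house 2.
So house 3 gets fir for tree.
That leaves spruce as the tree for house 4.
Clue 1: the person who likes plums is in house 5.
By clue 8, the peony grower is in house 3.
Clue 4: the person with the cedar tree is in house 1.
By clue 9, the person who likes oranges is in house 2.
House 5's tree must be willow (nothing else left).
House 1 favorite fruit: only pears fits.
So house 3 gets cherries for favorite fruit.
So house 4 gets kiwis for favorite fruit.
Clue 2 places the iris grower in house 4.
House 2 flower: only rose fits.
So: house 1 = lily/cedar/pears, house 2 = rose/hickory/oranges, house 3 = peony/fir/cherries, house 4 = iris/spruce/kiwis, house 5 = sunflower/willow/plums.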